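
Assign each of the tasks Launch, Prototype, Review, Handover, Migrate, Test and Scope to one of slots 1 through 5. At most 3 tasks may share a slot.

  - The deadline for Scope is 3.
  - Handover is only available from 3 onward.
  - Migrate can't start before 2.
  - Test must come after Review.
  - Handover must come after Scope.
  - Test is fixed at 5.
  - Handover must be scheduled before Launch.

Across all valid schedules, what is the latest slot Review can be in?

Downstream work caps Review at 4.
Review at 4 is achievable: Migrate -> 2; Test -> 5; Prototype -> 1; Launch -> 4; Handover -> 3; Review -> 4; Scope -> 1.

4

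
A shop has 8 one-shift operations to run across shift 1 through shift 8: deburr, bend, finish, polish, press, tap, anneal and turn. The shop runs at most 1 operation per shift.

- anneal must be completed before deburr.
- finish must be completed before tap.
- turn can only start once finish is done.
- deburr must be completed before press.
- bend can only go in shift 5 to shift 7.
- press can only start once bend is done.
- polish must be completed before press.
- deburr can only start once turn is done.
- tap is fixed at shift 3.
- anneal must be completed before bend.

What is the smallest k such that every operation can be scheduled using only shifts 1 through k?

The precedence chain requires at least 4 distinct shifts.
With at most 1 per shift and 8 operations, at least 8 shifts are needed.
Propagating the time windows through the other constraints, press can't land before shift 6, so the schedule must run through at least shift 6.
8 works (last occupied shift: shift 8): for example deburr in shift 6, bend in shift 5, tap in shift 3, finish in shift 1, anneal in shift 2, polish in shift 7, press in shift 8, turn in shift 4.

8 shifts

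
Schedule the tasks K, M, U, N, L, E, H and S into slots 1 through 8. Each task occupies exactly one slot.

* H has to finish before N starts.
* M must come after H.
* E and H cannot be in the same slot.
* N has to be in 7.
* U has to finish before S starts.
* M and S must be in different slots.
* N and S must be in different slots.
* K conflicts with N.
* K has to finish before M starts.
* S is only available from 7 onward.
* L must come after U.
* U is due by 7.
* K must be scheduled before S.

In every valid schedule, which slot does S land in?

S's window is 7–8.
N is fixed at 7, and S can't share a slot with N.
So S must be 8.

8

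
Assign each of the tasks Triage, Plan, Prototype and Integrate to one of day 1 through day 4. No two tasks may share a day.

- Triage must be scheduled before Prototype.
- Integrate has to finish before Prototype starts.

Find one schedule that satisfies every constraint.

Triage -> day 1; Integrate -> day 2; Plan -> day 4; Prototype -> day 3

Checking: Triage(day 1) before Prototype(day 3); Integrate(day 2) before Prototype(day 3); max 1 per day (cap 1).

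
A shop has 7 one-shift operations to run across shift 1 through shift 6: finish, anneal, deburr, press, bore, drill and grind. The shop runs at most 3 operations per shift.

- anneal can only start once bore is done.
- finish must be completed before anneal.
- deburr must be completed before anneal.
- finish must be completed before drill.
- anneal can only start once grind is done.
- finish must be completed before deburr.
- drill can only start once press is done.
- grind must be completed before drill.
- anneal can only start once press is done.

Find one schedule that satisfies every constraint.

press -> shift 1; deburr -> shift 2; drill -> shift 2; finish -> shift 1; bore -> shift 2; anneal -> shift 3; grind -> shift 1

Checking: grind(shift 1) before drill(shift 2); bore(shift 2) before anneal(shift 3); deburr(shift 2) before anneal(shift 3); finish(shift 1) before deburr(shift 2); grind(shift 1) before anneal(shift 3); finish(shift 1) before anneal(shift 3); finish(shift 1) before drill(shift 2); press(shift 1) before drill(shift 2); press(shift 1) before anneal(shift 3); max 3 per shift (cap 3).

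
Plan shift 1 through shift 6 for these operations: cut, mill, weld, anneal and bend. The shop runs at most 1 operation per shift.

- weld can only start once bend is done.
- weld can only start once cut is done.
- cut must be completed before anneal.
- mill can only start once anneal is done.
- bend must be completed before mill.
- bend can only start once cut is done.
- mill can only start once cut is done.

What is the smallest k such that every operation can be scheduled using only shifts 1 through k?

5 shifts

The precedence chain requires at least 3 distinct shifts.
With at most 1 per shift and 5 operations, at least 5 shifts are needed.
5 works (last occupied shift: shift 5): for example anneal -> shift 3; mill -> shift 4; weld -> shift 5; cut -> shift 1; bend -> shift 2.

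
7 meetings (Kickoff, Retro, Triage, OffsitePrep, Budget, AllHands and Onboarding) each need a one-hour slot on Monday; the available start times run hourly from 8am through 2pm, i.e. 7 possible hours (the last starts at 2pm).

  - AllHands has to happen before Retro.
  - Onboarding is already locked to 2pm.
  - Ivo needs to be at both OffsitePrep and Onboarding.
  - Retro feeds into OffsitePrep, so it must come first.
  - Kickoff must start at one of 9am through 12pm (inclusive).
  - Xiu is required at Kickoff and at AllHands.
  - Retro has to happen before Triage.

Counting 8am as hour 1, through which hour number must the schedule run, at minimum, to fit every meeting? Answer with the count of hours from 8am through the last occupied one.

The precedence chain requires at least 3 distinct hours.
Onboarding can't be placed before 2pm — that is hour 7 counting from 8am — so the schedule must run through at least 7 hours.
7 works (last occupied hour: 2pm): for example Triage in 10am, OffsitePrep in 10am, Budget in 8am, AllHands in 8am, Retro in 9am, Kickoff in 9am, Onboarding in 2pm.

7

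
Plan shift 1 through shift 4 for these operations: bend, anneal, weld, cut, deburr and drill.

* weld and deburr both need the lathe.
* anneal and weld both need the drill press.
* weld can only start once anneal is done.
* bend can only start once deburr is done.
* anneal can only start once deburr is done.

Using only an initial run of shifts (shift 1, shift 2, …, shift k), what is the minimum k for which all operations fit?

The precedence chain requires at least 3 distinct shifts.
3 works (last occupied shift: shift 3): for example deburr=shift 1; drill=shift 1; weld=shift 3; bend=shift 2; cut=shift 1; anneal=shift 2.

3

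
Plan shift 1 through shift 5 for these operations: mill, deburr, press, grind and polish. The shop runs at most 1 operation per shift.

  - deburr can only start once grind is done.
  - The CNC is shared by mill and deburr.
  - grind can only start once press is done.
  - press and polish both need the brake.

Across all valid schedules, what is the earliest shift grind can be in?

shift 2

Precedence pushes grind to at least shift 2; downstream work caps grind at shift 4.
grind at shift 2 is achievable: press -> shift 1; polish -> shift 5; deburr -> shift 3; mill -> shift 4; grind -> shift 2.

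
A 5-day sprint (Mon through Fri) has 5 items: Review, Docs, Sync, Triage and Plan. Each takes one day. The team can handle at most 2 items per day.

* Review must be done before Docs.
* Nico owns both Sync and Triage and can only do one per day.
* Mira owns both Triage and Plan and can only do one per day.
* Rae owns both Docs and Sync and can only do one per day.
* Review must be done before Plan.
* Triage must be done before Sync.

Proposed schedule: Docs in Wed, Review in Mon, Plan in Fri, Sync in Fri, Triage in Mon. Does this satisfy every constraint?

Yes

Rae owns both Docs and Sync and can only do one per day — holds.
Triage must be done before Sync — holds.
Review must be done before Plan — holds.
Nico owns both Sync and Triage and can only do one per day — holds.
Review must be done before Docs — holds.
Mira owns both Triage and Plan and can only do one per day — holds.
The team can handle at most 2 items per day — holds.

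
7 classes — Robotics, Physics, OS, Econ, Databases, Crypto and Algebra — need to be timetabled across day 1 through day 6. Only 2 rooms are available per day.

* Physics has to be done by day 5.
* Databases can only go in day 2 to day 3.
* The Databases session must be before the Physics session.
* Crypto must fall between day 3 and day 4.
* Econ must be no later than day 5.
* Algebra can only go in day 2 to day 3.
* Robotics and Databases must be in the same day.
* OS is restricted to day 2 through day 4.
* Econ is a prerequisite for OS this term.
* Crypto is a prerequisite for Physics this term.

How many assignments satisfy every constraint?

Splitting on Robotics: it can be day 2 (5), day 3 (3). Listing each branch's schedules as (Physics, OS, Econ, Databases, Crypto, Algebra) by day number:
Robotics=day 2: (4,4,1,2,3,3) (5,3,1,2,4,3) (5,4,1,2,3,3) (5,4,1,2,4,3) (5,4,3,2,4,3) — 5.
Robotics=day 3: (5,2,1,3,4,2) (5,4,1,3,4,2) (5,4,2,3,4,2) — 3.
Summing: 5 + 3 = 8.

8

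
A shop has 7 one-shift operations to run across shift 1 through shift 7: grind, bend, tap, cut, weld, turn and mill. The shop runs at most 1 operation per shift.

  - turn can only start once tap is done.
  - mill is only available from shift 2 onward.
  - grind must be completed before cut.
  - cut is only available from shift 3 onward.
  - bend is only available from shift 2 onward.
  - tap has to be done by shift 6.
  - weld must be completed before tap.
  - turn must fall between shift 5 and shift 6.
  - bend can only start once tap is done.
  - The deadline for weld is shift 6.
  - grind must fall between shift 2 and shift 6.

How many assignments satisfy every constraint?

Splitting on grind: it can be shift 2 (22), shift 3 (17), shift 4 (12), shift 5 (3), shift 6 (3). Listing each branch's schedules as (bend, tap, cut, weld, turn, mill) by shift number:
grind=shift 2: (4,3,5,1,6,7) (4,3,6,1,5,7) (4,3,7,1,5,6) (4,3,7,1,6,5) (5,3,4,1,6,7) (5,3,7,1,6,4) (5,4,3,1,6,7) (5,4,7,1,6,3) (6,3,4,1,5,7) (6,3,7,1,5,4) (6,4,3,1,5,7) (6,4,7,1,5,3) (7,3,4,1,5,6) (7,3,4,1,6,5) (7,3,5,1,6,4) (7,3,6,1,5,4) (7,4,3,1,5,6) (7,4,3,1,6,5) (7,4,5,1,6,3) (7,4,6,1,5,3) (7,5,3,1,6,4) (7,5,4,1,6,3) — 22.
grind=shift 3: (4,2,5,1,6,7) (4,2,6,1,5,7) (4,2,7,1,5,6) (4,2,7,1,6,5) (5,2,4,1,6,7) (5,2,7,1,6,4) (5,4,7,1,6,2) (6,2,4,1,5,7) (6,2,7,1,5,4) (6,4,7,1,5,2) (7,2,4,1,5,6) (7,2,4,1,6,5) (7,2,5,1,6,4) (7,2,6,1,5,4) (7,4,5,1,6,2) (7,4,6,1,5,2) (7,5,4,1,6,2) — 17.
grind=shift 4: (3,2,5,1,6,7) (3,2,6,1,5,7) (3,2,7,1,5,6) (3,2,7,1,6,5) (5,2,7,1,6,3) (5,3,7,1,6,2) (6,2,7,1,5,3) (6,3,7,1,5,2) (7,2,5,1,6,3) (7,2,6,1,5,3) (7,3,5,1,6,2) (7,3,6,1,5,2) — 12.
grind=shift 5: (3,2,7,1,6,4) (4,2,7,1,6,3) (4,3,7,1,6,2) — 3.
grind=shift 6: (3,2,7,1,5,4) (4,2,7,1,5,3) (4,3,7,1,5,2) — 3.
Summing: 22 + 17 + 12 + 3 + 3 = 57.

57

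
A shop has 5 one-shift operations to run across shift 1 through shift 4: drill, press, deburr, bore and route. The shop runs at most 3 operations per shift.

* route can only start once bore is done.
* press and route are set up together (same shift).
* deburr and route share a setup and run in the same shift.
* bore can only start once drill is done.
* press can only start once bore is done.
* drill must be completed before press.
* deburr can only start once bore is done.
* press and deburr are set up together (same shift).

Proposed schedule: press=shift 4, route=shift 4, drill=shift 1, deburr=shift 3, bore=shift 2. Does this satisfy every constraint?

The shop runs at most 3 operations per shift — holds.
press can only start once bore is done — holds.
deburr and route share a setup and run in the same shift — violated.
deburr can only start once bore is done — holds.
route can only start once bore is done — holds.
drill must be completed before press — holds.
bore can only start once drill is done — holds.
press and deburr are set up together (same shift) — violated.
press and route are set up together (same shift) — holds.

No. press and deburr are set up together (same shift) is not satisfied.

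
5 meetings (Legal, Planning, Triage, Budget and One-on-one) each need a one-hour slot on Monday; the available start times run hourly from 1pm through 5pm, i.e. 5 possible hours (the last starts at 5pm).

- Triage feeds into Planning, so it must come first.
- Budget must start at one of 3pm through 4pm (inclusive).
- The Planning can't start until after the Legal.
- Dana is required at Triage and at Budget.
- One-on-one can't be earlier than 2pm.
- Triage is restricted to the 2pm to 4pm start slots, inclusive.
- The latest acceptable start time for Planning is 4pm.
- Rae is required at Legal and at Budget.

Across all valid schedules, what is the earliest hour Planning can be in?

Precedence pushes Planning to at least 3pm; Planning's own window allows nothing later than 4pm.
Planning at 3pm is achievable: Legal in 1pm, One-on-one in 2pm, Triage in 2pm, Planning in 3pm, Budget in 3pm.

3pm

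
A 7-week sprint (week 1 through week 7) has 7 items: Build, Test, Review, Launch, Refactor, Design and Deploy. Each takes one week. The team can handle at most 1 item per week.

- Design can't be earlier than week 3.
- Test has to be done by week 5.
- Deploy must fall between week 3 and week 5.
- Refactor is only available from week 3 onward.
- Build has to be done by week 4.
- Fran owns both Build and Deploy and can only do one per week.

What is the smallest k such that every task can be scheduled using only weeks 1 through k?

7

With at most 1 per week and 7 tasks, at least 7 weeks are needed.
Refactor can't be placed before week 3, so the schedule must run through at least week 3.
7 works (last occupied week: week 7): for example Deploy=week 3; Review=week 6; Build=week 1; Design=week 5; Launch=week 7; Refactor=week 4; Test=week 2.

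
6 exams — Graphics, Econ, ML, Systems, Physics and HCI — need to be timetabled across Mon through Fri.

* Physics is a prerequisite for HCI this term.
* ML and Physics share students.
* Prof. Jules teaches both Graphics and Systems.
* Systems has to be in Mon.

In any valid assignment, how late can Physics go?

Downstream work caps Physics at Thu.
Physics at Thu is achievable: Physics -> Thu; Econ -> Mon; ML -> Mon; HCI -> Fri; Systems -> Mon; Graphics -> Tue.

Thu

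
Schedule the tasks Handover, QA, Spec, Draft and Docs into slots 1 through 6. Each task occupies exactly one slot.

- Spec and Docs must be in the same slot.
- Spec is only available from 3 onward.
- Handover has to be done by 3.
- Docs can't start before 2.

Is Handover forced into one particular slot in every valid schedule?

Handover can be 1 (e.g. QA in 1, Docs in 3, Spec in 3, Handover in 1, Draft in 1) or 2 (e.g. Draft=1; Handover=2; Docs=3; Spec=3; QA=1).

No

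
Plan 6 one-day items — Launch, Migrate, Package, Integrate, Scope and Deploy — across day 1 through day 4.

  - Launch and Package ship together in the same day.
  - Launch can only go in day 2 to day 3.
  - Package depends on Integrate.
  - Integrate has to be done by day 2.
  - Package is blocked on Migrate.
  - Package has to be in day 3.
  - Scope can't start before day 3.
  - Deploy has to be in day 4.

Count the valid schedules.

Splitting on Migrate: it can be day 1 (4), day 2 (4). Listing each branch's schedules as (Launch, Package, Integrate, Scope, Deploy) by day number:
Migrate=day 1: (3,3,1,3,4) (3,3,1,4,4) (3,3,2,3,4) (3,3,2,4,4) — 4.
Migrate=day 2: (3,3,1,3,4) (3,3,1,4,4) (3,3,2,3,4) (3,3,2,4,4) — 4.
Summing: 4 + 4 = 8.

8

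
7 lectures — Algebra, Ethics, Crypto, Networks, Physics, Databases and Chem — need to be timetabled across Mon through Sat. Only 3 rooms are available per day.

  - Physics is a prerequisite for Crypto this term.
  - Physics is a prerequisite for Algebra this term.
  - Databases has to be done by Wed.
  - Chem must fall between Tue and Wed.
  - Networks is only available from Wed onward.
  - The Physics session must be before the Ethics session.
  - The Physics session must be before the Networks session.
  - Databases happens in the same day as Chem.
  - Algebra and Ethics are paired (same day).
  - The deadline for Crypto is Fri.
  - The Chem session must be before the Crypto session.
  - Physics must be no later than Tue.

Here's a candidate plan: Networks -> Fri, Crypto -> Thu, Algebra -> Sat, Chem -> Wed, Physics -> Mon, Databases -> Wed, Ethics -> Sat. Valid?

Databases happens in the same day as Chem — holds.
The Chem session must be before the Crypto session — holds.
The deadline for Crypto is Fri — holds.
Chem must fall between Tue and Wed — holds.
Networks is only available from Wed onward — holds.
The Physics session must be before the Ethics session — holds.
Algebra and Ethics are paired (same day) — holds.
Physics must be no later than Tue — holds.
Databases has to be done by Wed — holds.
Physics is a prerequisite for Crypto this term — holds.
The Physics session must be before the Networks session — holds.
Only 3 rooms are available per day — holds.
Physics is a prerequisite for Algebra this term — holds.

Valid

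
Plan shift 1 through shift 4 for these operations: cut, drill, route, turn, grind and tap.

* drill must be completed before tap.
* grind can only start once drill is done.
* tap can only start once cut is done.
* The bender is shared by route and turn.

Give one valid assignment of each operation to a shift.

tap=shift 2, turn=shift 2, route=shift 1, drill=shift 1, grind=shift 2, cut=shift 1

Checking: cut(shift 1) before tap(shift 2); drill(shift 1) before tap(shift 2); drill(shift 1) before grind(shift 2); route(shift 1) != turn(shift 2).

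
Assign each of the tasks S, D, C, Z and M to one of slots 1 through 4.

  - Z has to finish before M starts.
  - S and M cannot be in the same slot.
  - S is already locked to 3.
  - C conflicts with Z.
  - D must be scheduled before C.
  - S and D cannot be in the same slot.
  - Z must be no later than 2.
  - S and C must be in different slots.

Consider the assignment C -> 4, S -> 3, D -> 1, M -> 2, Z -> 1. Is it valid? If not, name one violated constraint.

Yes, all constraints hold

S is already locked to 3 — holds.
Z must be no later than 2 — holds.
D must be scheduled before C — holds.
C conflicts with Z — holds.
S and D cannot be in the same slot — holds.
Z has to finish before M starts — holds.
S and M cannot be in the same slot — holds.
S and C must be in different slots — holds.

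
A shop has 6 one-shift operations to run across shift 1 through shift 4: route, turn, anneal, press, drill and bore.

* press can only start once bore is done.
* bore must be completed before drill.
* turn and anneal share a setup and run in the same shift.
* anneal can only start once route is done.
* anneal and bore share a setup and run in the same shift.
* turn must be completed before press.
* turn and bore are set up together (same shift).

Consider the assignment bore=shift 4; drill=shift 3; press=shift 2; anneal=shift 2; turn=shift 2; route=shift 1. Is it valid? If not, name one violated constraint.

turn and anneal share a setup and run in the same shift — holds.
turn and bore are set up together (same shift) — violated.
anneal can only start once route is done — holds.
press can only start once bore is done — violated.
turn must be completed before press — violated.
bore must be completed before drill — violated.
anneal and bore share a setup and run in the same shift — violated.

Invalid. press can only start once bore is done.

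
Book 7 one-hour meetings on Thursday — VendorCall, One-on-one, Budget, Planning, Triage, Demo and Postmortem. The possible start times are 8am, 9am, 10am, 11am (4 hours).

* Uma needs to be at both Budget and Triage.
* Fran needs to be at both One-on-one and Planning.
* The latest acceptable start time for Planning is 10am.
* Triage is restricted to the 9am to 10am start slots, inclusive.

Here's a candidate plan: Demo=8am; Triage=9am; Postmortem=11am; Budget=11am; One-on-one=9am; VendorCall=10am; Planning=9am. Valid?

Invalid. Fran needs to be at both One-on-one and Planning.

Triage is restricted to the 9am to 10am start slots, inclusive — holds.
Fran needs to be at both One-on-one and Planning — violated.
Uma needs to be at both Budget and Triage — holds.
The latest acceptable start time for Planning is 10am — holds.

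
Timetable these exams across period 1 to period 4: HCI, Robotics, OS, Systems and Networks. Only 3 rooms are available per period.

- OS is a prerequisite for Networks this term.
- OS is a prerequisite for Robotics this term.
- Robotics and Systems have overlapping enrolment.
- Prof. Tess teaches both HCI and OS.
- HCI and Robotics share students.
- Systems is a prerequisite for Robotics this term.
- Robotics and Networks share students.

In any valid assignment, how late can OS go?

period 2

Downstream work caps OS at period 3.
OS at period 2 is achievable: Robotics=period 3, Networks=period 4, OS=period 2, HCI=period 1, Systems=period 1.
Nothing later works — the conflict and capacity constraints rule out every period after period 2.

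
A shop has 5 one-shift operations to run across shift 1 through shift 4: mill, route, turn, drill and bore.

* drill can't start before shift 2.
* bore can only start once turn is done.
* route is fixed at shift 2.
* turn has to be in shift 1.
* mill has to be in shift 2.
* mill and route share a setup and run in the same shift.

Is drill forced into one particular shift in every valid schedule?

No

drill can be shift 2 (e.g. route=shift 2; drill=shift 2; mill=shift 2; turn=shift 1; bore=shift 2) or shift 3 (e.g. drill -> shift 3; mill -> shift 2; bore -> shift 2; turn -> shift 1; route -> shift 2).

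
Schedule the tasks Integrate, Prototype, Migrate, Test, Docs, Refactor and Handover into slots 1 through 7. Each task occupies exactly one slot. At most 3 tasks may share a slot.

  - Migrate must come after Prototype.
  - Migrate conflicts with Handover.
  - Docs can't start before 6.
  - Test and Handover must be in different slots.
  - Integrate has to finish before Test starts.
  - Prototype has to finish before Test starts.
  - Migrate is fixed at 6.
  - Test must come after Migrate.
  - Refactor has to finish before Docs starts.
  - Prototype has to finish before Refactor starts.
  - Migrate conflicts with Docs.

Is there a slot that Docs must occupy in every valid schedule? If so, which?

7

Docs's window is 6–7.
Migrate is fixed at 6, and Docs can't share a slot with Migrate.
So Docs must be 7.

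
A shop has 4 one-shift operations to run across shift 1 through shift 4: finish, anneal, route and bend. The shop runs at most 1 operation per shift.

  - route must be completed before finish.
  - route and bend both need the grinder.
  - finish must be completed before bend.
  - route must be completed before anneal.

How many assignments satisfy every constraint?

3

Enumerating: finish in shift 2; route in shift 1; anneal in shift 3; bend in shift 4 | finish -> shift 2; route -> shift 1; bend -> shift 3; anneal -> shift 4 | bend -> shift 4, anneal -> shift 2, route -> shift 1, finish -> shift 3.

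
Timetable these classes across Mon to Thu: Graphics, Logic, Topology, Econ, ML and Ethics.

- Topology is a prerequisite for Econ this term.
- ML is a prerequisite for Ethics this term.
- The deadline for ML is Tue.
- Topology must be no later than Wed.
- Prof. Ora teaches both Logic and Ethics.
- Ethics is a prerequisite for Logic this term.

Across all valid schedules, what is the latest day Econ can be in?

Thu

Precedence pushes Econ to at least Tue.
Econ at Thu is achievable: Econ -> Thu, Topology -> Mon, Logic -> Wed, Graphics -> Mon, ML -> Mon, Ethics -> Tue.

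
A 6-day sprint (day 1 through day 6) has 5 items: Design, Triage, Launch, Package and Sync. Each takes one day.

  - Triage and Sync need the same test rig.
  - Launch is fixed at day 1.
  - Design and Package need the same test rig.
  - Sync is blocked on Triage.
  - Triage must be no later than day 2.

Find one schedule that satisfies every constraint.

Sync=day 2, Triage=day 1, Launch=day 1, Package=day 2, Design=day 1

Checking: Triage(day 1) before Sync(day 2); Design(day 1) != Package(day 2); Triage(day 1) != Sync(day 2); Launch=day 1 in [day 1,day 1]; Triage=day 1 in [day 1,day 2].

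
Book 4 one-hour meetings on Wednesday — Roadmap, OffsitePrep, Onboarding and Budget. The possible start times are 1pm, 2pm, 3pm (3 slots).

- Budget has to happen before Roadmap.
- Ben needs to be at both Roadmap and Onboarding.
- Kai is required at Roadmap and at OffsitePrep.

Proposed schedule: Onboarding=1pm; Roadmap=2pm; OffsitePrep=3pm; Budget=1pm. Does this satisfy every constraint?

Ben needs to be at both Roadmap and Onboarding — holds.
Budget has to happen before Roadmap — holds.
Kai is required at Roadmap and at OffsitePrep — holds.

Yes, all constraints hold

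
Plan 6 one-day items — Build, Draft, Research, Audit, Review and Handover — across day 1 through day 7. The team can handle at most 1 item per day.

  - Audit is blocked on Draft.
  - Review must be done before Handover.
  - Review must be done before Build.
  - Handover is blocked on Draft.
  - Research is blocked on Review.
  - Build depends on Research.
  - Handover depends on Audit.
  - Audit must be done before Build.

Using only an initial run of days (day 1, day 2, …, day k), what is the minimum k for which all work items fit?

The precedence chain requires at least 3 distinct days.
With at most 1 per day and 6 work items, at least 6 days are needed.
6 works (last occupied day: day 6): for example Build=day 5, Research=day 4, Draft=day 1, Review=day 3, Handover=day 6, Audit=day 2.

6 days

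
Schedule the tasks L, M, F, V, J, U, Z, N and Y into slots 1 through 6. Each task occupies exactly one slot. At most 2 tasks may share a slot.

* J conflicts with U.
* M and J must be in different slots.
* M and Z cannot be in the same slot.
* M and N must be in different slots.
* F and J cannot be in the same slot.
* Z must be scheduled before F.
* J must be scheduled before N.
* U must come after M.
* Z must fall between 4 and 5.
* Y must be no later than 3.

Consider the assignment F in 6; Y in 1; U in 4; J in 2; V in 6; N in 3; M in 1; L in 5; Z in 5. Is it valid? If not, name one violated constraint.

J must be scheduled before N — holds.
Z must be scheduled before F — holds.
Z must fall between 4 and 5 — holds.
M and J must be in different slots — holds.
F and J cannot be in the same slot — holds.
M and Z cannot be in the same slot — holds.
J conflicts with U — holds.
M and N must be in different slots — holds.
U must come after M — holds.
Y must be no later than 3 — holds.
At most 2 tasks may share a slot — holds.

Yes, all constraints hold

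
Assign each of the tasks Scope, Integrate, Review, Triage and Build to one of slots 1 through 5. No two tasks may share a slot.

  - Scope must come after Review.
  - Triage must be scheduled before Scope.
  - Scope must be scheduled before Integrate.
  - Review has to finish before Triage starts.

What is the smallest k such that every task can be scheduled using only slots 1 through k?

The precedence chain requires at least 4 distinct slots.
With at most 1 per slot and 5 tasks, at least 5 slots are needed.
5 works (last occupied slot: 5): for example Build in 5; Triage in 2; Review in 1; Scope in 3; Integrate in 4.

5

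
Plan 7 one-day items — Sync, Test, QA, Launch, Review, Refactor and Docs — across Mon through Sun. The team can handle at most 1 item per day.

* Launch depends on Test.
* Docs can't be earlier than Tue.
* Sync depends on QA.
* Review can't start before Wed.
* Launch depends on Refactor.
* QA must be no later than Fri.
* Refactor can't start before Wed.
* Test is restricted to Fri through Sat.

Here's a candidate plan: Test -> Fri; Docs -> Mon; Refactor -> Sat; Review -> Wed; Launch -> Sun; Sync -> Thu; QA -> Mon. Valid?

No — it violates: Docs can't be earlier than Tue

Docs can't be earlier than Tue — violated.
The team can handle at most 1 item per day — violated.
Review can't start before Wed — holds.
Refactor can't start before Wed — holds.
Launch depends on Test — holds.
QA must be no later than Fri — holds.
Sync depends on QA — holds.
Test is restricted to Fri through Sat — holds.
Launch depends on Refactor — holds.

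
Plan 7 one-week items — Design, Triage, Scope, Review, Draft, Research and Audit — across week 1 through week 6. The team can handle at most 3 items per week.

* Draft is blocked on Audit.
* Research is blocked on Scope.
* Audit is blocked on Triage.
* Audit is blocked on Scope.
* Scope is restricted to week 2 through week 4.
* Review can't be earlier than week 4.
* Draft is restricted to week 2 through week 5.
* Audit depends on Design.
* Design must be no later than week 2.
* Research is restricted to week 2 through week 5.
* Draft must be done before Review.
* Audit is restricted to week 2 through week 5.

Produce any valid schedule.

Audit in week 3, Design in week 1, Draft in week 4, Scope in week 2, Triage in week 1, Research in week 3, Review in week 5

Checking: Triage(week 1) before Audit(week 3); Audit(week 3) before Draft(week 4); Scope(week 2) before Audit(week 3); Design(week 1) before Audit(week 3); Draft(week 4) before Review(week 5); Scope(week 2) before Research(week 3); Research=week 3 in [week 2,week 5]; Scope=week 2 in [week 2,week 4]; Draft=week 4 in [week 2,week 5]; Review=week 5 in [week 4,week 6]; Design=week 1 in [week 1,week 2]; Audit=week 3 in [week 2,week 5]; max 2 per week (cap 3).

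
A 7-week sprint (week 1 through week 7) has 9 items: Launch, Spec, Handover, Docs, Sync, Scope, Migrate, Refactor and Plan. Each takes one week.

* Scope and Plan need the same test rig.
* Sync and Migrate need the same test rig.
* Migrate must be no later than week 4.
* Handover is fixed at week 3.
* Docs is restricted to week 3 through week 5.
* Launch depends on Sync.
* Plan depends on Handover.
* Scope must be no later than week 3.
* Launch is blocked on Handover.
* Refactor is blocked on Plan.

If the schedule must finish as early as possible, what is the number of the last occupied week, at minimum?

week 5

The precedence chain requires at least 3 distinct weeks.
Propagating the time windows through the other constraints, Refactor can't land before week 5, so the schedule must run through at least week 5.
5 works (last occupied week: week 5): for example Plan=week 4; Migrate=week 1; Sync=week 2; Refactor=week 5; Spec=week 1; Handover=week 3; Launch=week 4; Scope=week 1; Docs=week 3.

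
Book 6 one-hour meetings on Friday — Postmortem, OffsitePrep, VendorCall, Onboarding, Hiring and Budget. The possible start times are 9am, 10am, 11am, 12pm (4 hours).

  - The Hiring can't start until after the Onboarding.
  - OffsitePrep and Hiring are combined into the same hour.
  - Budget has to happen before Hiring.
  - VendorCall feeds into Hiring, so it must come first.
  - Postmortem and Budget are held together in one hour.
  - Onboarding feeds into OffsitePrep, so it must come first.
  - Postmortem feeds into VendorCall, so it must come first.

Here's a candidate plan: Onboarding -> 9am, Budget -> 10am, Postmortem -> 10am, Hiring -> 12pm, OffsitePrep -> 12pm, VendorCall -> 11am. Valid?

Yes

Postmortem feeds into VendorCall, so it must come first — holds.
OffsitePrep and Hiring are combined into the same hour — holds.
The Hiring can't start until after the Onboarding — holds.
Budget has to happen before Hiring — holds.
Postmortem and Budget are held together in one hour — holds.
VendorCall feeds into Hiring, so it must come first — holds.
Onboarding feeds into OffsitePrep, so it must come first — holds.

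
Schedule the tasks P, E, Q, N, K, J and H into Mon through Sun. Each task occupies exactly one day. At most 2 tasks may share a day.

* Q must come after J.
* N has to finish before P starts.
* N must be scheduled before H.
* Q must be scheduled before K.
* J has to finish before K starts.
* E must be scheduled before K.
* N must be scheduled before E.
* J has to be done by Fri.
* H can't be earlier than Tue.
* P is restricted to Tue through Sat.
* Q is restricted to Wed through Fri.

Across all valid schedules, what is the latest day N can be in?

Fri

Downstream work caps N at Fri.
N at Fri is achievable: J -> Mon; P -> Sat; K -> Sun; N -> Fri; Q -> Wed; H -> Sun; E -> Sat.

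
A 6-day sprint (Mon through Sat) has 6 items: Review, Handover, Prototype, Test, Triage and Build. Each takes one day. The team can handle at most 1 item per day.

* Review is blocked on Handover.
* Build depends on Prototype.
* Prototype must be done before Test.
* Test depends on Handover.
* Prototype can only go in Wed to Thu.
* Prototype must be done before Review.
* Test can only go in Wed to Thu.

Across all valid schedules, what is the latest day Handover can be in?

Downstream work caps Handover at Wed.
Handover at Tue is achievable: Build -> Sat, Handover -> Tue, Test -> Thu, Prototype -> Wed, Review -> Fri, Triage -> Mon.
Nothing later works — the capacity limit rule out every day after Tue.

Tue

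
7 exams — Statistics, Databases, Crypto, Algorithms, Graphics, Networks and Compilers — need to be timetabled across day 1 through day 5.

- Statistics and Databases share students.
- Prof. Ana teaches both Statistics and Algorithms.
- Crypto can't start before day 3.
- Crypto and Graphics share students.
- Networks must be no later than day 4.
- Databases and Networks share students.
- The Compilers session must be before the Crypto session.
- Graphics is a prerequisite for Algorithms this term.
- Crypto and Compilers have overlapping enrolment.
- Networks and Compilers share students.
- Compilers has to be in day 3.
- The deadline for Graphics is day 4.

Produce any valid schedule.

Algorithms in day 2; Databases in day 2; Graphics in day 1; Networks in day 1; Crypto in day 4; Compilers in day 3; Statistics in day 1

Checking: Compilers(day 3) before Crypto(day 4); Graphics(day 1) before Algorithms(day 2); Crypto(day 4) != Compilers(day 3); Databases(day 2) != Networks(day 1); Statistics(day 1) != Algorithms(day 2); Networks(day 1) != Compilers(day 3); Crypto(day 4) != Graphics(day 1); Statistics(day 1) != Databases(day 2); Graphics=day 1 in [day 1,day 4]; Compilers=day 3 in [day 3,day 3]; Networks=day 1 in [day 1,day 4]; Crypto=day 4 in [day 3,day 5].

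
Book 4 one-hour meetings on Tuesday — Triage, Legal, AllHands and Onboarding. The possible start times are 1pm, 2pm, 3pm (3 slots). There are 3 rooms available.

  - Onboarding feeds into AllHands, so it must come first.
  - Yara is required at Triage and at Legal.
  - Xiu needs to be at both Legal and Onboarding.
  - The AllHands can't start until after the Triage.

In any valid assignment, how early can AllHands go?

Precedence pushes AllHands to at least 2pm.
AllHands at 2pm is achievable: Legal in 2pm; AllHands in 2pm; Onboarding in 1pm; Triage in 1pm.

2pm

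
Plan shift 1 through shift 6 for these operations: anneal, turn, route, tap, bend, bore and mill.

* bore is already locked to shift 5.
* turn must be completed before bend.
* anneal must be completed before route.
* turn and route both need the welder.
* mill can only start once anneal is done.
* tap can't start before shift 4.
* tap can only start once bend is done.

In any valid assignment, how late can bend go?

shift 5

Precedence pushes bend to at least shift 2; downstream work caps bend at shift 5.
bend at shift 5 is achievable: mill -> shift 2, bore -> shift 5, route -> shift 2, turn -> shift 1, anneal -> shift 1, bend -> shift 5, tap -> shift 6.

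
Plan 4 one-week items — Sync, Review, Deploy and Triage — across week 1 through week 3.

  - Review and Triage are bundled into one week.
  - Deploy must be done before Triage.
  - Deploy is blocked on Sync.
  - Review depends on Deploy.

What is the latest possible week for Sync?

Downstream work caps Sync at week 1.
Sync at week 1 is achievable: Triage in week 3; Deploy in week 2; Sync in week 1; Review in week 3.

week 1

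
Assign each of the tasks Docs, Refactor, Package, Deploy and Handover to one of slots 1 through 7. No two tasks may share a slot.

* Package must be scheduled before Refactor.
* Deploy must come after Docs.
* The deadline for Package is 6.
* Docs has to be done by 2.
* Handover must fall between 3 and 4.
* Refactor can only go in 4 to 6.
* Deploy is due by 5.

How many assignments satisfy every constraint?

28

Splitting on Docs: it can be 1 (17), 2 (11). Listing each branch's schedules as (Refactor, Package, Deploy, Handover):
Docs=1: (4,2,5,3) (5,2,3,4) (5,2,4,3) (5,3,2,4) (5,4,2,3) (6,2,3,4) (6,2,4,3) (6,2,5,3) (6,2,5,4) (6,3,2,4) (6,3,5,4) (6,4,2,3) (6,4,5,3) (6,5,2,3) (6,5,2,4) (6,5,3,4) (6,5,4,3) — 17.
Docs=2: (4,1,5,3) (5,1,3,4) (5,1,4,3) (6,1,3,4) (6,1,4,3) (6,1,5,3) (6,1,5,4) (6,3,5,4) (6,4,5,3) (6,5,3,4) (6,5,4,3) — 11.
Summing: 17 + 11 = 28.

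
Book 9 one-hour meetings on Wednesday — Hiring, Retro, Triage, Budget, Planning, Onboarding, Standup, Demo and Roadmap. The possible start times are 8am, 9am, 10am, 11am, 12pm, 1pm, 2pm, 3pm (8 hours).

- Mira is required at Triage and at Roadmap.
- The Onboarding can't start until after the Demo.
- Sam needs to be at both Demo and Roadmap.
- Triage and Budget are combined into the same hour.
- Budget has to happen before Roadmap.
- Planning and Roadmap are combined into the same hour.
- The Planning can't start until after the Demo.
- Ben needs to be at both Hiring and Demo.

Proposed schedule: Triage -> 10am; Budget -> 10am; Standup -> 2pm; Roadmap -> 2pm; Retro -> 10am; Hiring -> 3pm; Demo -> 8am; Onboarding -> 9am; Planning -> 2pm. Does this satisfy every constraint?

Triage and Budget are combined into the same hour — holds.
The Planning can't start until after the Demo — holds.
Mira is required at Triage and at Roadmap — holds.
The Onboarding can't start until after the Demo — holds.
Planning and Roadmap are combined into the same hour — holds.
Ben needs to be at both Hiring and Demo — holds.
Budget has to happen before Roadmap — holds.
Sam needs to be at both Demo and Roadmap — holds.

Valid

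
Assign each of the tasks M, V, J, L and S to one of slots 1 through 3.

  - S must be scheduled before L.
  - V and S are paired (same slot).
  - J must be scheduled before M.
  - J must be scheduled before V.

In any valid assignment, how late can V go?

2

Precedence pushes V to at least 2; V must be in the same slot as S, which can't be after 2, so V is at most 2.
V at 2 is achievable: L in 3, V in 2, J in 1, S in 2, M in 2.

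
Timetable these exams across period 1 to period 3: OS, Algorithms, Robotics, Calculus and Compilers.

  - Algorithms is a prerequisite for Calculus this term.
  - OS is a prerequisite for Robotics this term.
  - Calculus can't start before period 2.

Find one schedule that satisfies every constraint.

OS in period 1, Compilers in period 1, Robotics in period 2, Calculus in period 2, Algorithms in period 1

Checking: OS(period 1) before Robotics(period 2); Algorithms(period 1) before Calculus(period 2); Calculus=period 2 in [period 2,period 3].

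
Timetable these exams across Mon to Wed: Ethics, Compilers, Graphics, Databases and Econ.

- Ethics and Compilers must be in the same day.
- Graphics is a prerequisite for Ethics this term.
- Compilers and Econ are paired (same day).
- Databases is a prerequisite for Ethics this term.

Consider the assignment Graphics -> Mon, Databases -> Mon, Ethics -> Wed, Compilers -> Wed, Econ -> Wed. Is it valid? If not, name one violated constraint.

Compilers and Econ are paired (same day) — holds.
Graphics is a prerequisite for Ethics this term — holds.
Databases is a prerequisite for Ethics this term — holds.
Ethics and Compilers must be in the same day — holds.

Yes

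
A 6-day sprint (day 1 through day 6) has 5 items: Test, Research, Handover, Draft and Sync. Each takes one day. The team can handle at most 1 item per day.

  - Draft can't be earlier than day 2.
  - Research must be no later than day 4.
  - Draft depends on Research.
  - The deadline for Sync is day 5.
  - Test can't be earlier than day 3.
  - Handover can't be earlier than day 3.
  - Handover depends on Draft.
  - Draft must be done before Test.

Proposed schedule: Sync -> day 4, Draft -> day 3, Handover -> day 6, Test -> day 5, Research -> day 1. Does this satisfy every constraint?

Yes

The deadline for Sync is day 5 — holds.
Test can't be earlier than day 3 — holds.
Draft depends on Research — holds.
Handover depends on Draft — holds.
Draft can't be earlier than day 2 — holds.
Research must be no later than day 4 — holds.
Handover can't be earlier than day 3 — holds.
The team can handle at most 1 item per day — holds.
Draft must be done before Test — holds.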